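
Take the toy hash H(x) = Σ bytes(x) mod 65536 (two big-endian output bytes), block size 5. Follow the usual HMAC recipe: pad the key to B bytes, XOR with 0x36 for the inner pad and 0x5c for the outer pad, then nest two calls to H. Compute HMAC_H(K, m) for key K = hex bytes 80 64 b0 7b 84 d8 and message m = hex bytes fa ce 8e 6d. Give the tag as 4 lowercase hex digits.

02a4

Key hex bytes 80 64 b0 7b 84 d8 is 6 bytes > B = 5, so hash it first: H(key) = 03 6b, then zero-pad to 5 bytes: K' = 03 6b 00 00 00.
K' ⊕ ipad = 35 5d 36 36 36.  K' ⊕ opad = 5f 37 5c 5c 5c.
Inner input = (K'⊕ipad) ∥ m = 35 5d 36 36 36 ∥ fa ce 8e 6d.
Inner hash: sum = 53+93+54+54+54+250+206+142+109 = 1015 → 03 f7.
Outer input = (K'⊕opad) ∥ inner = 5f 37 5c 5c 5c ∥ 03 f7.
Outer hash (tag): sum = 95+55+92+92+92+3+247 = 676 → 02 a4.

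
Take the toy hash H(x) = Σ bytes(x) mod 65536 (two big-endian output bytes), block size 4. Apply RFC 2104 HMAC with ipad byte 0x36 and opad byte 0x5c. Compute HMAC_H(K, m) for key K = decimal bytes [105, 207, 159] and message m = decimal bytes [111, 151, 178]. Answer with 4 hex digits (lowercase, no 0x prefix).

Key decimal bytes [105, 207, 159] = 69 cf 9f is 3 bytes ≤ B = 4; zero-pad to 4 bytes: K' = 69 cf 9f 00.
K' ⊕ ipad = 5f f9 a9 36.  K' ⊕ opad = 35 93 c3 5c.
Inner input = (K'⊕ipad) ∥ m = 5f f9 a9 36 ∥ 6f 97 b2.
Inner hash: sum = 95+249+169+54+111+151+178 = 1007 → 03 ef.
Outer input = (K'⊕opad) ∥ inner = 35 93 c3 5c ∥ 03 ef.
Outer hash (tag): sum = 53+147+195+92+3+239 = 729 → 02 d9.

02d9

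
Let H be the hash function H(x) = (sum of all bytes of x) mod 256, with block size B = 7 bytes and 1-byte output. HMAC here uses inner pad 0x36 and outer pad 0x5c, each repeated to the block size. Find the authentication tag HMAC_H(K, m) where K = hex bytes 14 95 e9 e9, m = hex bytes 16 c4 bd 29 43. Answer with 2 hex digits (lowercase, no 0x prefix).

Key hex bytes 14 95 e9 e9 is 4 bytes ≤ B = 7; zero-pad to 7 bytes: K' = 14 95 e9 e9 00 00 00.
K' ⊕ ipad = 22 a3 df df 36 36 36.  K' ⊕ opad = 48 c9 b5 b5 5c 5c 5c.
Inner input = (K'⊕ipad) ∥ m = 22 a3 df df 36 36 36 ∥ 16 c4 bd 29 43.
Inner hash: sum = 34+163+223+223+54+54+54+22+196+189+41+67 = 1320; mod 256 = 40 → 28.
Outer input = (K'⊕opad) ∥ inner = 48 c9 b5 b5 5c 5c 5c ∥ 28.
Outer hash (tag): sum = 72+201+181+181+92+92+92+40 = 951; mod 256 = 183 → b7.

b7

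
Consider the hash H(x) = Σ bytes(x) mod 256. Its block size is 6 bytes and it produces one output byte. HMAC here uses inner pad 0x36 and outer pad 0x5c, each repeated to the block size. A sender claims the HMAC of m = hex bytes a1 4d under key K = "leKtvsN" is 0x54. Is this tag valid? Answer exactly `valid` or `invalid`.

valid

Key "leKtvsN" = 6c 65 4b 74 76 73 4e is 7 bytes > B = 6, so hash it first: H(key) = c7, then zero-pad to 6 bytes: K' = c7 00 00 00 00 00.
K' ⊕ ipad = f1 36 36 36 36 36; K' ⊕ opad = 9b 5c 5c 5c 5c 5c.
Inner hash: sum = 241+54+54+54+54+54+161+77 = 749; mod 256 = 237 → ed.
Outer hash (recomputed tag): sum = 155+92+92+92+92+92+237 = 852; mod 256 = 84 → 54.
Recomputed tag = 54; claimed = 54 → match.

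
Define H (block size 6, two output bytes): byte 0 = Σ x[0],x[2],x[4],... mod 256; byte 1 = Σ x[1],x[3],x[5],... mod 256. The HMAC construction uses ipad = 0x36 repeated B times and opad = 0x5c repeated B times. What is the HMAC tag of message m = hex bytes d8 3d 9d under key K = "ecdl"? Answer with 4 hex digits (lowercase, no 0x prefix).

1ded

Key "ecdl" = 65 63 64 6c is 4 bytes ≤ B = 6; zero-pad to 6 bytes: K' = 65 63 64 6c 00 00.
K' ⊕ ipad = 53 55 52 5a 36 36.  K' ⊕ opad = 39 3f 38 30 5c 5c.
Inner input = (K'⊕ipad) ∥ m = 53 55 52 5a 36 36 ∥ d8 3d 9d.
Inner hash: even-index sum = 592 mod 256 = 80; odd-index sum = 290 mod 256 = 34 → 50 22.
Outer input = (K'⊕opad) ∥ inner = 39 3f 38 30 5c 5c ∥ 50 22.
Outer hash (tag): even-index sum = 285 mod 256 = 29; odd-index sum = 237 mod 256 = 237 → 1d ed.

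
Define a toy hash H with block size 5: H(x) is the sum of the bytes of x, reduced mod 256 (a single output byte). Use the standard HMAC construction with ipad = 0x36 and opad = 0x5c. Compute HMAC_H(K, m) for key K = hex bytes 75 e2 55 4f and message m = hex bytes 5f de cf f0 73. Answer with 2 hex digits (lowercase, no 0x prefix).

f7

Key hex bytes 75 e2 55 4f is 4 bytes ≤ B = 5; zero-pad to 5 bytes: K' = 75 e2 55 4f 00.
K' ⊕ ipad = 43 d4 63 79 36.  K' ⊕ opad = 29 be 09 13 5c.
Inner input = (K'⊕ipad) ∥ m = 43 d4 63 79 36 ∥ 5f de cf f0 73.
Inner hash: sum = 67+212+99+121+54+95+222+207+240+115 = 1432; mod 256 = 152 → 98.
Outer input = (K'⊕opad) ∥ inner = 29 be 09 13 5c ∥ 98.
Outer hash (tag): sum = 41+190+9+19+92+152 = 503; mod 256 = 247 → f7.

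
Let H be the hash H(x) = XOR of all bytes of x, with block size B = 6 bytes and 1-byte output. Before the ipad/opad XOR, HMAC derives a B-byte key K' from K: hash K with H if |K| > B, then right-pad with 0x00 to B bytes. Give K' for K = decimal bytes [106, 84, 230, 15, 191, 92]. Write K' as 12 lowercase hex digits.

Key decimal bytes [106, 84, 230, 15, 191, 92] = 6a 54 e6 0f bf 5c is exactly B = 6 bytes: K' = 6a 54 e6 0f bf 5c.

6a54e60fbf5c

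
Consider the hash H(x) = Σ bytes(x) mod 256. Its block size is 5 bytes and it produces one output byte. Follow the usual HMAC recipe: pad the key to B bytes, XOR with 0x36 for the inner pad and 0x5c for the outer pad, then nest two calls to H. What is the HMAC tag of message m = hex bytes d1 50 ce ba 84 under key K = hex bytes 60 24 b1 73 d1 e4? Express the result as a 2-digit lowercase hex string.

e1

Key hex bytes 60 24 b1 73 d1 e4 is 6 bytes > B = 5, so hash it first: H(key) = 5d, then zero-pad to 5 bytes: K' = 5d 00 00 00 00.
K' ⊕ ipad = 6b 36 36 36 36.  K' ⊕ opad = 01 5c 5c 5c 5c.
Inner input = (K'⊕ipad) ∥ m = 6b 36 36 36 36 ∥ d1 50 ce ba 84.
Inner hash: sum = 107+54+54+54+54+209+80+206+186+132 = 1136; mod 256 = 112 → 70.
Outer input = (K'⊕opad) ∥ inner = 01 5c 5c 5c 5c ∥ 70.
Outer hash (tag): sum = 1+92+92+92+92+112 = 481; mod 256 = 225 → e1.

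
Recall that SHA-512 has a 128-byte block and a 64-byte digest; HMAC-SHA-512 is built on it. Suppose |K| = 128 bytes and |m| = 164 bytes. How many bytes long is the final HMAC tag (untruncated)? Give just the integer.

64

The tag is one SHA-512 digest: 64 bytes.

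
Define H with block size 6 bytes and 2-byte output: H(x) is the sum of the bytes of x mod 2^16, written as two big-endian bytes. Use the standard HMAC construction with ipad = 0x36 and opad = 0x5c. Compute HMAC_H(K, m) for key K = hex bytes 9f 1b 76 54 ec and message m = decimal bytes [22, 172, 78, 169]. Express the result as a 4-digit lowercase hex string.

028d

Key hex bytes 9f 1b 76 54 ec is 5 bytes ≤ B = 6; zero-pad to 6 bytes: K' = 9f 1b 76 54 ec 00.
K' ⊕ ipad = a9 2d 40 62 da 36.  K' ⊕ opad = c3 47 2a 08 b0 5c.
Inner input = (K'⊕ipad) ∥ m = a9 2d 40 62 da 36 ∥ 16 ac 4e a9.
Inner hash: sum = 169+45+64+98+218+54+22+172+78+169 = 1089 → 04 41.
Outer input = (K'⊕opad) ∥ inner = c3 47 2a 08 b0 5c ∥ 04 41.
Outer hash (tag): sum = 195+71+42+8+176+92+4+65 = 653 → 02 8d.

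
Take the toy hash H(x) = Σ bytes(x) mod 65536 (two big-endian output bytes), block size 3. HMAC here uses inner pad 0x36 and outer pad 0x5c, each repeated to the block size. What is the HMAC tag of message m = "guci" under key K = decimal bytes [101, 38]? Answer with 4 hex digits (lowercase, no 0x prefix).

0152

Key decimal bytes [101, 38] = 65 26 is 2 bytes ≤ B = 3; zero-pad to 3 bytes: K' = 65 26 00.
K' ⊕ ipad = 53 10 36.  K' ⊕ opad = 39 7a 5c.
Inner input = (K'⊕ipad) ∥ m = 53 10 36 ∥ 67 75 63 69.
Inner hash: sum = 83+16+54+103+117+99+105 = 577 → 02 41.
Outer input = (K'⊕opad) ∥ inner = 39 7a 5c ∥ 02 41.
Outer hash (tag): sum = 57+122+92+2+65 = 338 → 01 52.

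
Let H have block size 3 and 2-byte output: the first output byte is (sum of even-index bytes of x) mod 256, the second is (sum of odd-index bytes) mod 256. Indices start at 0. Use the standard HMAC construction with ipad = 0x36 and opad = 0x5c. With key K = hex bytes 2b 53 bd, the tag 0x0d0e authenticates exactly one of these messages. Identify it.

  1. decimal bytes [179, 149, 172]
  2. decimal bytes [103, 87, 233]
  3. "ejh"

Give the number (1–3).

Key hex bytes 2b 53 bd is exactly B = 3 bytes: K' = 2b 53 bd.
K' ⊕ ipad = 1d 65 8b; K' ⊕ opad = 77 0f e1.
m1: inner = H(1d 65 8b b3 95 ac) = 3d c4; tag = H(77 0f e1 3d c4) = 1c4c
m2: inner = H(1d 65 8b 67 57 e9) = ff b5; tag = H(77 0f e1 ff b5) = 0d0e ← matches
m3: inner = H(1d 65 8b 65 6a 68) = 12 32; tag = H(77 0f e1 12 32) = 8a21

2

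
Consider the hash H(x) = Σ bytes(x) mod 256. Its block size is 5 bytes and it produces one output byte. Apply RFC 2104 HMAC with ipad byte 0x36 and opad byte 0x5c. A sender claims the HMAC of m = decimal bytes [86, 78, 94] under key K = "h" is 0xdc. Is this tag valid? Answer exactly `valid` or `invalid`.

Key "h" = 68 is 1 byte ≤ B = 5; zero-pad to 5 bytes: K' = 68 00 00 00 00.
K' ⊕ ipad = 5e 36 36 36 36; K' ⊕ opad = 34 5c 5c 5c 5c.
Inner hash: sum = 94+54+54+54+54+86+78+94 = 568; mod 256 = 56 → 38.
Outer hash (recomputed tag): sum = 52+92+92+92+92+56 = 476; mod 256 = 220 → dc.
Recomputed tag = dc; claimed = dc → match.

valid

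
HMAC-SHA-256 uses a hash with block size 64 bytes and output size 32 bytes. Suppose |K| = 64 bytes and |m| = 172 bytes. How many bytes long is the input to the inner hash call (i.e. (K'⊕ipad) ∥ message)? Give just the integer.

Key is 64 ≤ 64 bytes, zero-padded: |K'| = 64.
Inner input = (K'⊕ipad) ∥ m → 64 + 172 = 236 bytes.

236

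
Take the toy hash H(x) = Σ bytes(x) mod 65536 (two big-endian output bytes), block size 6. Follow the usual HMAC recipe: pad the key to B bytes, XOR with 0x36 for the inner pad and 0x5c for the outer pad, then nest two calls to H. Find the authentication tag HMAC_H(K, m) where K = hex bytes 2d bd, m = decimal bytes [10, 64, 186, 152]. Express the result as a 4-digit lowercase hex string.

02df

Key hex bytes 2d bd is 2 bytes ≤ B = 6; zero-pad to 6 bytes: K' = 2d bd 00 00 00 00.
K' ⊕ ipad = 1b 8b 36 36 36 36.  K' ⊕ opad = 71 e1 5c 5c 5c 5c.
Inner input = (K'⊕ipad) ∥ m = 1b 8b 36 36 36 36 ∥ 0a 40 ba 98.
Inner hash: sum = 27+139+54+54+54+54+10+64+186+152 = 794 → 03 1a.
Outer input = (K'⊕opad) ∥ inner = 71 e1 5c 5c 5c 5c ∥ 03 1a.
Outer hash (tag): sum = 113+225+92+92+92+92+3+26 = 735 → 02 df.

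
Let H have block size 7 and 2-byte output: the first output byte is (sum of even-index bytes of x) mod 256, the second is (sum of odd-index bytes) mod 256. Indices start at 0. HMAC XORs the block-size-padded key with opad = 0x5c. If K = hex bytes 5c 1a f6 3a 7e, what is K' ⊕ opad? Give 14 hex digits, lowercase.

0046aa66225c5c

Key hex bytes 5c 1a f6 3a 7e is 5 bytes ≤ B = 7; zero-pad to 7 bytes: K' = 5c 1a f6 3a 7e 00 00.
XOR each byte with 0x5c: 5c⊕5c=00, 1a⊕5c=46, f6⊕5c=aa, 3a⊕5c=66, 7e⊕5c=22, 00⊕5c=5c, 00⊕5c=5c.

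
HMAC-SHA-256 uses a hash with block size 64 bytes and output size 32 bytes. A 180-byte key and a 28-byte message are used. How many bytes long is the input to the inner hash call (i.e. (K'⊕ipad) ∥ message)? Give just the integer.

Key is 180 > 64 bytes, so it is hashed to 32 bytes then zero-padded to 64: |K'| = 64.
Inner input = (K'⊕ipad) ∥ m → 64 + 28 = 92 bytes.

92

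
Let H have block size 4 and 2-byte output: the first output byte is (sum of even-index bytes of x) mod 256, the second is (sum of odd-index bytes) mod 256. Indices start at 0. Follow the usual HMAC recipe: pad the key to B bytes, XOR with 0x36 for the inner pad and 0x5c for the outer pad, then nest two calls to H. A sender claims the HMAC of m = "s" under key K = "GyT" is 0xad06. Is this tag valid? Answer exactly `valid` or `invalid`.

invalid

Key "GyT" = 47 79 54 is 3 bytes ≤ B = 4; zero-pad to 4 bytes: K' = 47 79 54 00.
K' ⊕ ipad = 71 4f 62 36; K' ⊕ opad = 1b 25 08 5c.
Inner hash: even-index sum = 326 mod 256 = 70; odd-index sum = 133 mod 256 = 133 → 46 85.
Outer hash (recomputed tag): even-index sum = 105 mod 256 = 105; odd-index sum = 262 mod 256 = 6 → 69 06.
Recomputed tag = 6906; claimed = ad06 → mismatch.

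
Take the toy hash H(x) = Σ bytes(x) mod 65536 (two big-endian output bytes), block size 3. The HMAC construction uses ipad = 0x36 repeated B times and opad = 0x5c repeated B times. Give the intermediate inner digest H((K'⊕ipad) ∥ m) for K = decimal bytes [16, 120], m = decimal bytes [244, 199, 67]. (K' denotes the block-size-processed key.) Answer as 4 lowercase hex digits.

Key decimal bytes [16, 120] = 10 78 is 2 bytes ≤ B = 3; zero-pad to 3 bytes: K' = 10 78 00.
K' ⊕ ipad = 26 4e 36.
Inner input = 26 4e 36 ∥ f4 c7 43.
Inner hash: sum = 38+78+54+244+199+67 = 680 → 02 a8.

02a8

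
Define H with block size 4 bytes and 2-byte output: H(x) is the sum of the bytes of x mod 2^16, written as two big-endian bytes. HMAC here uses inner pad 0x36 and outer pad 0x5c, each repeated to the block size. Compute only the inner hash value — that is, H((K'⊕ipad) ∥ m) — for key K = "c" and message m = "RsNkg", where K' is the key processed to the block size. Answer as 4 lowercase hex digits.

Key "c" = 63 is 1 byte ≤ B = 4; zero-pad to 4 bytes: K' = 63 00 00 00.
K' ⊕ ipad = 55 36 36 36.
Inner input = 55 36 36 36 ∥ 52 73 4e 6b 67.
Inner hash: sum = 85+54+54+54+82+115+78+107+103 = 732 → 02 dc.

02dc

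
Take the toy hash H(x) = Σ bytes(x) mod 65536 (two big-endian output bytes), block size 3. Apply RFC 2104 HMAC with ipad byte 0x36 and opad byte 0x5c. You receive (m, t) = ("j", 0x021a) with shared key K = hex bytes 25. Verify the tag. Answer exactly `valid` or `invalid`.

valid

Key hex bytes 25 is 1 byte ≤ B = 3; zero-pad to 3 bytes: K' = 25 00 00.
K' ⊕ ipad = 13 36 36; K' ⊕ opad = 79 5c 5c.
Inner hash: sum = 19+54+54+106 = 233 → 00 e9.
Outer hash (recomputed tag): sum = 121+92+92+0+233 = 538 → 02 1a.
Recomputed tag = 021a; claimed = 021a → match.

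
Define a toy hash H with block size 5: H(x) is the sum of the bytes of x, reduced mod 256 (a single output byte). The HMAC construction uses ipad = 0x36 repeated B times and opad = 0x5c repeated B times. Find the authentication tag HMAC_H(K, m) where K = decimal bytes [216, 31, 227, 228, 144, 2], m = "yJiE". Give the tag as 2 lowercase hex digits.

2b

Key decimal bytes [216, 31, 227, 228, 144, 2] = d8 1f e3 e4 90 02 is 6 bytes > B = 5, so hash it first: H(key) = 50, then zero-pad to 5 bytes: K' = 50 00 00 00 00.
K' ⊕ ipad = 66 36 36 36 36.  K' ⊕ opad = 0c 5c 5c 5c 5c.
Inner input = (K'⊕ipad) ∥ m = 66 36 36 36 36 ∥ 79 4a 69 45.
Inner hash: sum = 102+54+54+54+54+121+74+105+69 = 687; mod 256 = 175 → af.
Outer input = (K'⊕opad) ∥ inner = 0c 5c 5c 5c 5c ∥ af.
Outer hash (tag): sum = 12+92+92+92+92+175 = 555; mod 256 = 43 → 2b.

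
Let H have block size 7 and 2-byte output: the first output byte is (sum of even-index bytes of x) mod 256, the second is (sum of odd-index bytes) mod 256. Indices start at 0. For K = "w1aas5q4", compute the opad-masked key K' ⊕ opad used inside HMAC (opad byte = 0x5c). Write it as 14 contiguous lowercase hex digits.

Key "w1aas5q4" = 77 31 61 61 73 35 71 34 is 8 bytes > B = 7, so hash it first: H(key) = bc fb, then zero-pad to 7 bytes: K' = bc fb 00 00 00 00 00.
XOR each byte with 0x5c: bc⊕5c=e0, fb⊕5c=a7, 00⊕5c=5c, 00⊕5c=5c, 00⊕5c=5c, 00⊕5c=5c, 00⊕5c=5c.

e0a75c5c5c5c5c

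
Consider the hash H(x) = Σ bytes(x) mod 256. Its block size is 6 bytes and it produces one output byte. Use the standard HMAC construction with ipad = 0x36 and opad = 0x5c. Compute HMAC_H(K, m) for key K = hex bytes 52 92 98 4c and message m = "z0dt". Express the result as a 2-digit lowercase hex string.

Key hex bytes 52 92 98 4c is 4 bytes ≤ B = 6; zero-pad to 6 bytes: K' = 52 92 98 4c 00 00.
K' ⊕ ipad = 64 a4 ae 7a 36 36.  K' ⊕ opad = 0e ce c4 10 5c 5c.
Inner input = (K'⊕ipad) ∥ m = 64 a4 ae 7a 36 36 ∥ 7a 30 64 74.
Inner hash: sum = 100+164+174+122+54+54+122+48+100+116 = 1054; mod 256 = 30 → 1e.
Outer input = (K'⊕opad) ∥ inner = 0e ce c4 10 5c 5c ∥ 1e.
Outer hash (tag): sum = 14+206+196+16+92+92+30 = 646; mod 256 = 134 → 86.

86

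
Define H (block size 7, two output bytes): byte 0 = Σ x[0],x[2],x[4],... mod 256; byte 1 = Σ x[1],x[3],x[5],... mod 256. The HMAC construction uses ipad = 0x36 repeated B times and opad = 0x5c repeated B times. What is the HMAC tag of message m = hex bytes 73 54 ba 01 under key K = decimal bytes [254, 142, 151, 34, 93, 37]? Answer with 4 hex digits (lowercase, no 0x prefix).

Key decimal bytes [254, 142, 151, 34, 93, 37] = fe 8e 97 22 5d 25 is 6 bytes ≤ B = 7; zero-pad to 7 bytes: K' = fe 8e 97 22 5d 25 00.
K' ⊕ ipad = c8 b8 a1 14 6b 13 36.  K' ⊕ opad = a2 d2 cb 7e 01 79 5c.
Inner input = (K'⊕ipad) ∥ m = c8 b8 a1 14 6b 13 36 ∥ 73 54 ba 01.
Inner hash: even-index sum = 607 mod 256 = 95; odd-index sum = 524 mod 256 = 12 → 5f 0c.
Outer input = (K'⊕opad) ∥ inner = a2 d2 cb 7e 01 79 5c ∥ 5f 0c.
Outer hash (tag): even-index sum = 470 mod 256 = 214; odd-index sum = 552 mod 256 = 40 → d6 28.

d628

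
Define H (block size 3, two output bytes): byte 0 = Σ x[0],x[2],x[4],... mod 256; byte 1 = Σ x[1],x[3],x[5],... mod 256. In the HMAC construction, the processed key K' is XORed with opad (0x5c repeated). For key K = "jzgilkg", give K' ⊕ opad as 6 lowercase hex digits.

f8125c

Key "jzgilkg" = 6a 7a 67 69 6c 6b 67 is 7 bytes > B = 3, so hash it first: H(key) = a4 4e, then zero-pad to 3 bytes: K' = a4 4e 00.
XOR each byte with 0x5c: a4⊕5c=f8, 4e⊕5c=12, 00⊕5c=5c.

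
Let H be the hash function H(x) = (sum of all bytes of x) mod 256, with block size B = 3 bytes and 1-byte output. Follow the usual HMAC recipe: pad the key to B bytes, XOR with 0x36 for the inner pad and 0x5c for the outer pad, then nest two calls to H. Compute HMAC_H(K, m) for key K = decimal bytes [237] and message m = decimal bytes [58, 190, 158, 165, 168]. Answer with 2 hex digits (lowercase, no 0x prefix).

93

Key decimal bytes [237] = ed is 1 byte ≤ B = 3; zero-pad to 3 bytes: K' = ed 00 00.
K' ⊕ ipad = db 36 36.  K' ⊕ opad = b1 5c 5c.
Inner input = (K'⊕ipad) ∥ m = db 36 36 ∥ 3a be 9e a5 a8.
Inner hash: sum = 219+54+54+58+190+158+165+168 = 1066; mod 256 = 42 → 2a.
Outer input = (K'⊕opad) ∥ inner = b1 5c 5c ∥ 2a.
Outer hash (tag): sum = 177+92+92+42 = 403; mod 256 = 147 → 93.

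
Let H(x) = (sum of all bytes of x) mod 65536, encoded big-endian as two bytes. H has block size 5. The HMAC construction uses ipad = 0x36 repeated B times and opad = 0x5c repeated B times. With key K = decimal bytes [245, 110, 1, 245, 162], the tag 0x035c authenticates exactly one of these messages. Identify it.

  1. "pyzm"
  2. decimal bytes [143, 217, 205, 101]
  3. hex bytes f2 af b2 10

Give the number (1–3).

1

Key decimal bytes [245, 110, 1, 245, 162] = f5 6e 01 f5 a2 is exactly B = 5 bytes: K' = f5 6e 01 f5 a2.
K' ⊕ ipad = c3 58 37 c3 94; K' ⊕ opad = a9 32 5d a9 fe.
m1: inner = H(c3 58 37 c3 94 70 79 7a 6d) = 04 79; tag = H(a9 32 5d a9 fe 04 79) = 035c ← matches
m2: inner = H(c3 58 37 c3 94 8f d9 cd 65) = 05 43; tag = H(a9 32 5d a9 fe 05 43) = 0327
m3: inner = H(c3 58 37 c3 94 f2 af b2 10) = 05 0c; tag = H(a9 32 5d a9 fe 05 0c) = 02f0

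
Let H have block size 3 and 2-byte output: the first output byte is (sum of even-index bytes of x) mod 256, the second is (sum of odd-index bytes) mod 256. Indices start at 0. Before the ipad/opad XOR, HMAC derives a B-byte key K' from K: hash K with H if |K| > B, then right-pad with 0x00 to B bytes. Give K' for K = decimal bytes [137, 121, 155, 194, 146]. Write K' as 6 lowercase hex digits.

|K| = 5 > B = 3, so first hash the key.
H(K): even-index sum = 438 mod 256 = 182; odd-index sum = 315 mod 256 = 59 → b6 3b.
Zero-pad H(K) = b6 3b to 3 bytes: K' = b6 3b 00.

b63b00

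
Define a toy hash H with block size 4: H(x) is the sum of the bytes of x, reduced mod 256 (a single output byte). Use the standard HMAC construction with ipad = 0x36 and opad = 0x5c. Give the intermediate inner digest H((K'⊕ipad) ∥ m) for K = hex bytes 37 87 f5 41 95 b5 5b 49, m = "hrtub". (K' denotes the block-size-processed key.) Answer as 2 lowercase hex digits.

9b

Key hex bytes 37 87 f5 41 95 b5 5b 49 is 8 bytes > B = 4, so hash it first: H(key) = e2, then zero-pad to 4 bytes: K' = e2 00 00 00.
K' ⊕ ipad = d4 36 36 36.
Inner input = d4 36 36 36 ∥ 68 72 74 75 62.
Inner hash: sum = 212+54+54+54+104+114+116+117+98 = 923; mod 256 = 155 → 9b.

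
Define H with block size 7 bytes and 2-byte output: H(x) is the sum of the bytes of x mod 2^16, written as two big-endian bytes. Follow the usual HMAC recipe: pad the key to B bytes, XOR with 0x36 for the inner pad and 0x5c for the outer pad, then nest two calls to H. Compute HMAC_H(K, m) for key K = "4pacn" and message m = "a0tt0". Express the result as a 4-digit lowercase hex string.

Key "4pacn" = 34 70 61 63 6e is 5 bytes ≤ B = 7; zero-pad to 7 bytes: K' = 34 70 61 63 6e 00 00.
K' ⊕ ipad = 02 46 57 55 58 36 36.  K' ⊕ opad = 68 2c 3d 3f 32 5c 5c.
Inner input = (K'⊕ipad) ∥ m = 02 46 57 55 58 36 36 ∥ 61 30 74 74 30.
Inner hash: sum = 2+70+87+85+88+54+54+97+48+116+116+48 = 865 → 03 61.
Outer input = (K'⊕opad) ∥ inner = 68 2c 3d 3f 32 5c 5c ∥ 03 61.
Outer hash (tag): sum = 104+44+61+63+50+92+92+3+97 = 606 → 02 5e.

025e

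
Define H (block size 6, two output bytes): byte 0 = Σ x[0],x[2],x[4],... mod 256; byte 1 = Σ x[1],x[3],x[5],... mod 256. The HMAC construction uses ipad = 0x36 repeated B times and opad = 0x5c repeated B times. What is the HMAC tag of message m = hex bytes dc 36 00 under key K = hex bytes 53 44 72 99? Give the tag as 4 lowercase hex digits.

Key hex bytes 53 44 72 99 is 4 bytes ≤ B = 6; zero-pad to 6 bytes: K' = 53 44 72 99 00 00.
K' ⊕ ipad = 65 72 44 af 36 36.  K' ⊕ opad = 0f 18 2e c5 5c 5c.
Inner input = (K'⊕ipad) ∥ m = 65 72 44 af 36 36 ∥ dc 36 00.
Inner hash: even-index sum = 443 mod 256 = 187; odd-index sum = 397 mod 256 = 141 → bb 8d.
Outer input = (K'⊕opad) ∥ inner = 0f 18 2e c5 5c 5c ∥ bb 8d.
Outer hash (tag): even-index sum = 340 mod 256 = 84; odd-index sum = 454 mod 256 = 198 → 54 c6.

54c6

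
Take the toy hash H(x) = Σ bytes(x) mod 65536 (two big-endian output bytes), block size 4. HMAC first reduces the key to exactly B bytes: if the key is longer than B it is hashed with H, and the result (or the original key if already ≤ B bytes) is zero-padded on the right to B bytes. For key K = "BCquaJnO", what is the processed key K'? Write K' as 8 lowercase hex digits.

02d30000

|K| = 8 > B = 4, so first hash the key.
H(K): sum = 66+67+113+117+97+74+110+79 = 723 → 02 d3.
Zero-pad H(K) = 02 d3 to 4 bytes: K' = 02 d3 00 00.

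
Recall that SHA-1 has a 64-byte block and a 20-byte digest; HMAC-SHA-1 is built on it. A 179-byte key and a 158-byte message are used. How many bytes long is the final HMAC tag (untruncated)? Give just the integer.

20

The tag is one SHA-1 digest: 20 bytes.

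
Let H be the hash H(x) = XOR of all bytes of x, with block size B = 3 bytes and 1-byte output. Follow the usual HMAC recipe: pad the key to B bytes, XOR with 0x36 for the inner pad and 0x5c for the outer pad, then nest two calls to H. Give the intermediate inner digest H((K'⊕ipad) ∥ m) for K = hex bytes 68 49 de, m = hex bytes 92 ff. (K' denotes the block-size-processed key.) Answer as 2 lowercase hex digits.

a4

Key hex bytes 68 49 de is exactly B = 3 bytes: K' = 68 49 de.
K' ⊕ ipad = 5e 7f e8.
Inner input = 5e 7f e8 ∥ 92 ff.
Inner hash: XOR 5e⊕7f⊕e8⊕92⊕ff = a4.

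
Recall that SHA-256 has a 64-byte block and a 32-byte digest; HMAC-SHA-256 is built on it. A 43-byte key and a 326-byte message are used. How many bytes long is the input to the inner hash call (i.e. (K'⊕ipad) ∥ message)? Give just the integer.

390

Key is 43 ≤ 64 bytes, zero-padded: |K'| = 64.
Inner input = (K'⊕ipad) ∥ m → 64 + 326 = 390 bytes.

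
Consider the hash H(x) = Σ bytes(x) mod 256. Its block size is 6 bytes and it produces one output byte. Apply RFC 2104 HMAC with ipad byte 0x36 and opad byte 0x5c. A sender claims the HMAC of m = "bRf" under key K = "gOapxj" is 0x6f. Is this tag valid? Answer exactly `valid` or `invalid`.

Key "gOapxj" = 67 4f 61 70 78 6a is exactly B = 6 bytes: K' = 67 4f 61 70 78 6a.
K' ⊕ ipad = 51 79 57 46 4e 5c; K' ⊕ opad = 3b 13 3d 2c 24 36.
Inner hash: sum = 81+121+87+70+78+92+98+82+102 = 811; mod 256 = 43 → 2b.
Outer hash (recomputed tag): sum = 59+19+61+44+36+54+43 = 316; mod 256 = 60 → 3c.
Recomputed tag = 3c; claimed = 6f → mismatch.

invalid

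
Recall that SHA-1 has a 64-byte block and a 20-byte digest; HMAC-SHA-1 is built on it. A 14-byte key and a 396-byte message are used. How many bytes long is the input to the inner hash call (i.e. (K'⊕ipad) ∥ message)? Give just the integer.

460

Key is 14 ≤ 64 bytes, zero-padded: |K'| = 64.
Inner input = (K'⊕ipad) ∥ m → 64 + 396 = 460 bytes.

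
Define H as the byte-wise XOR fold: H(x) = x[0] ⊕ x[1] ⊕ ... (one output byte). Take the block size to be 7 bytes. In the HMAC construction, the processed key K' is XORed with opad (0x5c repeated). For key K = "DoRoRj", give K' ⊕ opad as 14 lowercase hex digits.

Key "DoRoRj" = 44 6f 52 6f 52 6a is 6 bytes ≤ B = 7; zero-pad to 7 bytes: K' = 44 6f 52 6f 52 6a 00.
XOR each byte with 0x5c: 44⊕5c=18, 6f⊕5c=33, 52⊕5c=0e, 6f⊕5c=33, 52⊕5c=0e, 6a⊕5c=36, 00⊕5c=5c.

18330e330e365c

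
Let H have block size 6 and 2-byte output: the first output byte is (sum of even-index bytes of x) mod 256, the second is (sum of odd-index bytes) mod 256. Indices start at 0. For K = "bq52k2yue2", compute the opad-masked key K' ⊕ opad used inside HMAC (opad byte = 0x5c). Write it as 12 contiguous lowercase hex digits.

Key "bq52k2yue2" = 62 71 35 32 6b 32 79 75 65 32 is 10 bytes > B = 6, so hash it first: H(key) = e0 7c, then zero-pad to 6 bytes: K' = e0 7c 00 00 00 00.
XOR each byte with 0x5c: e0⊕5c=bc, 7c⊕5c=20, 00⊕5c=5c, 00⊕5c=5c, 00⊕5c=5c, 00⊕5c=5c.

bc205c5c5c5c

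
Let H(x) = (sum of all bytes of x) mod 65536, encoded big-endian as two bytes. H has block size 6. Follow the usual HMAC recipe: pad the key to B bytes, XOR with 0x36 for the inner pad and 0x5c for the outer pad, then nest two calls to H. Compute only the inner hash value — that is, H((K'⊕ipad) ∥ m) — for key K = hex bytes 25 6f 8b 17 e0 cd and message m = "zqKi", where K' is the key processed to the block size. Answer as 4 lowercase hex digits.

04ba

Key hex bytes 25 6f 8b 17 e0 cd is exactly B = 6 bytes: K' = 25 6f 8b 17 e0 cd.
K' ⊕ ipad = 13 59 bd 21 d6 fb.
Inner input = 13 59 bd 21 d6 fb ∥ 7a 71 4b 69.
Inner hash: sum = 19+89+189+33+214+251+122+113+75+105 = 1210 → 04 ba.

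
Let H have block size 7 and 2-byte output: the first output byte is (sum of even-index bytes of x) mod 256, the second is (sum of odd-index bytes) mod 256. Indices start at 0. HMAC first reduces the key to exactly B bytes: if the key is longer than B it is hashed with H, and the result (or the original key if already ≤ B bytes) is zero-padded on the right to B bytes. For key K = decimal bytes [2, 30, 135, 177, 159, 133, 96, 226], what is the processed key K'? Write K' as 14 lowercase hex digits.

88360000000000

|K| = 8 > B = 7, so first hash the key.
H(K): even-index sum = 392 mod 256 = 136; odd-index sum = 566 mod 256 = 54 → 88 36.
Zero-pad H(K) = 88 36 to 7 bytes: K' = 88 36 00 00 00 00 00.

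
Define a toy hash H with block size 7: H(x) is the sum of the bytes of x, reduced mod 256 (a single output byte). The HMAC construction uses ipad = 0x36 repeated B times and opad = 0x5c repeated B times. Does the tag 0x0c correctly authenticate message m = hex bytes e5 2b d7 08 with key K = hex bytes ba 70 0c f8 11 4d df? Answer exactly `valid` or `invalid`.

Key hex bytes ba 70 0c f8 11 4d df is exactly B = 7 bytes: K' = ba 70 0c f8 11 4d df.
K' ⊕ ipad = 8c 46 3a ce 27 7b e9; K' ⊕ opad = e6 2c 50 a4 4d 11 83.
Inner hash: sum = 140+70+58+206+39+123+233+229+43+215+8 = 1364; mod 256 = 84 → 54.
Outer hash (recomputed tag): sum = 230+44+80+164+77+17+131+84 = 827; mod 256 = 59 → 3b.
Recomputed tag = 3b; claimed = 0c → mismatch.

invalid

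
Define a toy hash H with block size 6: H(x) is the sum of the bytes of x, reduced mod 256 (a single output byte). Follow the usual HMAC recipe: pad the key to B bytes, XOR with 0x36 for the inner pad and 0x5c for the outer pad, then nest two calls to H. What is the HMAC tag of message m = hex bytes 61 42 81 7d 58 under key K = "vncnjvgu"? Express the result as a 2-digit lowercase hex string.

Key "vncnjvgu" = 76 6e 63 6e 6a 76 67 75 is 8 bytes > B = 6, so hash it first: H(key) = 71, then zero-pad to 6 bytes: K' = 71 00 00 00 00 00.
K' ⊕ ipad = 47 36 36 36 36 36.  K' ⊕ opad = 2d 5c 5c 5c 5c 5c.
Inner input = (K'⊕ipad) ∥ m = 47 36 36 36 36 36 ∥ 61 42 81 7d 58.
Inner hash: sum = 71+54+54+54+54+54+97+66+129+125+88 = 846; mod 256 = 78 → 4e.
Outer input = (K'⊕opad) ∥ inner = 2d 5c 5c 5c 5c 5c ∥ 4e.
Outer hash (tag): sum = 45+92+92+92+92+92+78 = 583; mod 256 = 71 → 47.

47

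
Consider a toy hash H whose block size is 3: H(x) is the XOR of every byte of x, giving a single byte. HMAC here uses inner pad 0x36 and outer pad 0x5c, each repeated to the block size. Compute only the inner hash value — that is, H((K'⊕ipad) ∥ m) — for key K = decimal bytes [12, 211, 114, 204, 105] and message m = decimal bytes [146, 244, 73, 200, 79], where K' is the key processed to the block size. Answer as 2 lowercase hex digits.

96

Key decimal bytes [12, 211, 114, 204, 105] = 0c d3 72 cc 69 is 5 bytes > B = 3, so hash it first: H(key) = 08, then zero-pad to 3 bytes: K' = 08 00 00.
K' ⊕ ipad = 3e 36 36.
Inner input = 3e 36 36 ∥ 92 f4 49 c8 4f.
Inner hash: XOR 3e⊕36⊕36⊕92⊕f4⊕49⊕c8⊕4f = 96.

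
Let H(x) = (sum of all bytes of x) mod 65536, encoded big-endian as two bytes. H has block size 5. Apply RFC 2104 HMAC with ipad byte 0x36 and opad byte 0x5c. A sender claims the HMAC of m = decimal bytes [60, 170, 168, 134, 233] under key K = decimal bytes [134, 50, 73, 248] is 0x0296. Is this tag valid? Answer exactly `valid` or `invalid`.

valid

Key decimal bytes [134, 50, 73, 248] = 86 32 49 f8 is 4 bytes ≤ B = 5; zero-pad to 5 bytes: K' = 86 32 49 f8 00.
K' ⊕ ipad = b0 04 7f ce 36; K' ⊕ opad = da 6e 15 a4 5c.
Inner hash: sum = 176+4+127+206+54+60+170+168+134+233 = 1332 → 05 34.
Outer hash (recomputed tag): sum = 218+110+21+164+92+5+52 = 662 → 02 96.
Recomputed tag = 0296; claimed = 0296 → match.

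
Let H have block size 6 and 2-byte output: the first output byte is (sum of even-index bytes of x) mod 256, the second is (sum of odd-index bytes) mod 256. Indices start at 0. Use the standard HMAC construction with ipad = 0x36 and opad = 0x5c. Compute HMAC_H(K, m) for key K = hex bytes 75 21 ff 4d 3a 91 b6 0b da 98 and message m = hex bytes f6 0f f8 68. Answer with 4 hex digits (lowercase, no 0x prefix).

Key hex bytes 75 21 ff 4d 3a 91 b6 0b da 98 is 10 bytes > B = 6, so hash it first: H(key) = 3e a2, then zero-pad to 6 bytes: K' = 3e a2 00 00 00 00.
K' ⊕ ipad = 08 94 36 36 36 36.  K' ⊕ opad = 62 fe 5c 5c 5c 5c.
Inner input = (K'⊕ipad) ∥ m = 08 94 36 36 36 36 ∥ f6 0f f8 68.
Inner hash: even-index sum = 610 mod 256 = 98; odd-index sum = 375 mod 256 = 119 → 62 77.
Outer input = (K'⊕opad) ∥ inner = 62 fe 5c 5c 5c 5c ∥ 62 77.
Outer hash (tag): even-index sum = 380 mod 256 = 124; odd-index sum = 557 mod 256 = 45 → 7c 2d.

7c2d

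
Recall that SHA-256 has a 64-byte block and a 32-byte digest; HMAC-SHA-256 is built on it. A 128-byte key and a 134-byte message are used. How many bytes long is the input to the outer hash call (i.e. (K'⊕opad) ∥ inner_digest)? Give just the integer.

Key is 128 > 64 bytes, so it is hashed to 32 bytes then zero-padded to 64: |K'| = 64.
Outer input = (K'⊕opad) ∥ H(inner) → 64 + 32 = 96 bytes.

96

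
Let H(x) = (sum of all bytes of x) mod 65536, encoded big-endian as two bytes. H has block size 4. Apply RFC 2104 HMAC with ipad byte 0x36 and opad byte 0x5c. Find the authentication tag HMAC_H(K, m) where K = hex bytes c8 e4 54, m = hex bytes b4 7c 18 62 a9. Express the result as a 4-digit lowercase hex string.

026f

Key hex bytes c8 e4 54 is 3 bytes ≤ B = 4; zero-pad to 4 bytes: K' = c8 e4 54 00.
K' ⊕ ipad = fe d2 62 36.  K' ⊕ opad = 94 b8 08 5c.
Inner input = (K'⊕ipad) ∥ m = fe d2 62 36 ∥ b4 7c 18 62 a9.
Inner hash: sum = 254+210+98+54+180+124+24+98+169 = 1211 → 04 bb.
Outer input = (K'⊕opad) ∥ inner = 94 b8 08 5c ∥ 04 bb.
Outer hash (tag): sum = 148+184+8+92+4+187 = 623 → 02 6f.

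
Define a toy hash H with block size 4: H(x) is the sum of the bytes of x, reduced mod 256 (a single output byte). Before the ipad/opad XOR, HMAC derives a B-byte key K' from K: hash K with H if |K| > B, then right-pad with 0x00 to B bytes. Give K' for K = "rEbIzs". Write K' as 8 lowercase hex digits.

|K| = 6 > B = 4, so first hash the key.
H(K): sum = 114+69+98+73+122+115 = 591; mod 256 = 79 → 4f.
Zero-pad H(K) = 4f to 4 bytes: K' = 4f 00 00 00.

4f000000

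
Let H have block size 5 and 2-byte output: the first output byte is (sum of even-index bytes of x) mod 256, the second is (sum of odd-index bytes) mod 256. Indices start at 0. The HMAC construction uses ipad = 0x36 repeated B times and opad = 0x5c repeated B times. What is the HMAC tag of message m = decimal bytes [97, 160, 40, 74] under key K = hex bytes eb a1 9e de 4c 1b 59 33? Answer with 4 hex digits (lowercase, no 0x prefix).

e45b

Key hex bytes eb a1 9e de 4c 1b 59 33 is 8 bytes > B = 5, so hash it first: H(key) = 2e cd, then zero-pad to 5 bytes: K' = 2e cd 00 00 00.
K' ⊕ ipad = 18 fb 36 36 36.  K' ⊕ opad = 72 91 5c 5c 5c.
Inner input = (K'⊕ipad) ∥ m = 18 fb 36 36 36 ∥ 61 a0 28 4a.
Inner hash: even-index sum = 366 mod 256 = 110; odd-index sum = 442 mod 256 = 186 → 6e ba.
Outer input = (K'⊕opad) ∥ inner = 72 91 5c 5c 5c ∥ 6e ba.
Outer hash (tag): even-index sum = 484 mod 256 = 228; odd-index sum = 347 mod 256 = 91 → e4 5b.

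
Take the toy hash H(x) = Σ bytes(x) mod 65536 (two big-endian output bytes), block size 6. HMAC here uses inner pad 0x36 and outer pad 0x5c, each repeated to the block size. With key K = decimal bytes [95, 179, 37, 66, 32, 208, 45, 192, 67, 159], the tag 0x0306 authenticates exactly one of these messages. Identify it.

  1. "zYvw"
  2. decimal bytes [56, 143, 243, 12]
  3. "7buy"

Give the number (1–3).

1

Key decimal bytes [95, 179, 37, 66, 32, 208, 45, 192, 67, 159] = 5f b3 25 42 20 d0 2d c0 43 9f is 10 bytes > B = 6, so hash it first: H(key) = 04 38, then zero-pad to 6 bytes: K' = 04 38 00 00 00 00.
K' ⊕ ipad = 32 0e 36 36 36 36; K' ⊕ opad = 58 64 5c 5c 5c 5c.
m1: inner = H(32 0e 36 36 36 36 7a 59 76 77) = 02 d8; tag = H(58 64 5c 5c 5c 5c 02 d8) = 0306 ← matches
m2: inner = H(32 0e 36 36 36 36 38 8f f3 0c) = 02 de; tag = H(58 64 5c 5c 5c 5c 02 de) = 030c
m3: inner = H(32 0e 36 36 36 36 37 62 75 79) = 02 9f; tag = H(58 64 5c 5c 5c 5c 02 9f) = 02cd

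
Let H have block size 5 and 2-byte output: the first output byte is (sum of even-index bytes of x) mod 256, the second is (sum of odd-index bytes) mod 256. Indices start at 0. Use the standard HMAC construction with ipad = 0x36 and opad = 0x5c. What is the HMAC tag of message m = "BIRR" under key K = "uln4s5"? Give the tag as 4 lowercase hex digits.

6f4c

Key "uln4s5" = 75 6c 6e 34 73 35 is 6 bytes > B = 5, so hash it first: H(key) = 56 d5, then zero-pad to 5 bytes: K' = 56 d5 00 00 00.
K' ⊕ ipad = 60 e3 36 36 36.  K' ⊕ opad = 0a 89 5c 5c 5c.
Inner input = (K'⊕ipad) ∥ m = 60 e3 36 36 36 ∥ 42 49 52 52.
Inner hash: even-index sum = 359 mod 256 = 103; odd-index sum = 429 mod 256 = 173 → 67 ad.
Outer input = (K'⊕opad) ∥ inner = 0a 89 5c 5c 5c ∥ 67 ad.
Outer hash (tag): even-index sum = 367 mod 256 = 111; odd-index sum = 332 mod 256 = 76 → 6f 4c.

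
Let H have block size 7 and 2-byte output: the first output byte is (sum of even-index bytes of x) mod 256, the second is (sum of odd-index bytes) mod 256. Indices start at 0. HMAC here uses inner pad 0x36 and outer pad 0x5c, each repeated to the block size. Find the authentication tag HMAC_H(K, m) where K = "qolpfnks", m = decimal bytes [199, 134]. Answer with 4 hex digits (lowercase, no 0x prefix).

Key "qolpfnks" = 71 6f 6c 70 66 6e 6b 73 is 8 bytes > B = 7, so hash it first: H(key) = ae c0, then zero-pad to 7 bytes: K' = ae c0 00 00 00 00 00.
K' ⊕ ipad = 98 f6 36 36 36 36 36.  K' ⊕ opad = f2 9c 5c 5c 5c 5c 5c.
Inner input = (K'⊕ipad) ∥ m = 98 f6 36 36 36 36 36 ∥ c7 86.
Inner hash: even-index sum = 448 mod 256 = 192; odd-index sum = 553 mod 256 = 41 → c0 29.
Outer input = (K'⊕opad) ∥ inner = f2 9c 5c 5c 5c 5c 5c ∥ c0 29.
Outer hash (tag): even-index sum = 559 mod 256 = 47; odd-index sum = 532 mod 256 = 20 → 2f 14.

2f14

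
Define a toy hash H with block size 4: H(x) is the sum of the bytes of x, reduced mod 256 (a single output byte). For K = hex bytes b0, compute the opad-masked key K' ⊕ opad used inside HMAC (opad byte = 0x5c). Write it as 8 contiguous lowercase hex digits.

ec5c5c5c

Key hex bytes b0 is 1 byte ≤ B = 4; zero-pad to 4 bytes: K' = b0 00 00 00.
XOR each byte with 0x5c: b0⊕5c=ec, 00⊕5c=5c, 00⊕5c=5c, 00⊕5c=5c.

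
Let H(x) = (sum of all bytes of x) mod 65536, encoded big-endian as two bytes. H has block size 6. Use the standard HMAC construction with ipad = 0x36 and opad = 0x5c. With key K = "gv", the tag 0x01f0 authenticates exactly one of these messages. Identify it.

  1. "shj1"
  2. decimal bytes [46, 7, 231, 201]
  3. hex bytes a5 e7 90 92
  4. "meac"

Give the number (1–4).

Key "gv" = 67 76 is 2 bytes ≤ B = 6; zero-pad to 6 bytes: K' = 67 76 00 00 00 00.
K' ⊕ ipad = 51 40 36 36 36 36; K' ⊕ opad = 3b 2a 5c 5c 5c 5c.
m1: inner = H(51 40 36 36 36 36 73 68 6a 31) = 02 df; tag = H(3b 2a 5c 5c 5c 5c 02 df) = 02b6
m2: inner = H(51 40 36 36 36 36 2e 07 e7 c9) = 03 4e; tag = H(3b 2a 5c 5c 5c 5c 03 4e) = 0226
m3: inner = H(51 40 36 36 36 36 a5 e7 90 92) = 04 17; tag = H(3b 2a 5c 5c 5c 5c 04 17) = 01f0 ← matches
m4: inner = H(51 40 36 36 36 36 6d 65 61 63) = 02 ff; tag = H(3b 2a 5c 5c 5c 5c 02 ff) = 02d6

3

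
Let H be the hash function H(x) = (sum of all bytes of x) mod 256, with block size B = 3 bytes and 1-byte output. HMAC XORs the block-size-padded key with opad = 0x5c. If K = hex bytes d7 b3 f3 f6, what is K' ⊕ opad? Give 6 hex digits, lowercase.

2f5c5c

Key hex bytes d7 b3 f3 f6 is 4 bytes > B = 3, so hash it first: H(key) = 73, then zero-pad to 3 bytes: K' = 73 00 00.
XOR each byte with 0x5c: 73⊕5c=2f, 00⊕5c=5c, 00⊕5c=5c.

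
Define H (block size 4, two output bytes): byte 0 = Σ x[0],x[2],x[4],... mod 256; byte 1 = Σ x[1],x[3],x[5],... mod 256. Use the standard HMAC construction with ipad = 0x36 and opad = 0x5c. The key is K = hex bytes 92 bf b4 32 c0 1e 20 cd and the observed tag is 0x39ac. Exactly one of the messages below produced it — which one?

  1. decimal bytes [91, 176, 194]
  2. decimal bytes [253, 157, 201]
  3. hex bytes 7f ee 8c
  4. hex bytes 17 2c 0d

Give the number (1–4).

1

Key hex bytes 92 bf b4 32 c0 1e 20 cd is 8 bytes > B = 4, so hash it first: H(key) = 26 dc, then zero-pad to 4 bytes: K' = 26 dc 00 00.
K' ⊕ ipad = 10 ea 36 36; K' ⊕ opad = 7a 80 5c 5c.
m1: inner = H(10 ea 36 36 5b b0 c2) = 63 d0; tag = H(7a 80 5c 5c 63 d0) = 39ac ← matches
m2: inner = H(10 ea 36 36 fd 9d c9) = 0c bd; tag = H(7a 80 5c 5c 0c bd) = e299
m3: inner = H(10 ea 36 36 7f ee 8c) = 51 0e; tag = H(7a 80 5c 5c 51 0e) = 27ea
m4: inner = H(10 ea 36 36 17 2c 0d) = 6a 4c; tag = H(7a 80 5c 5c 6a 4c) = 4028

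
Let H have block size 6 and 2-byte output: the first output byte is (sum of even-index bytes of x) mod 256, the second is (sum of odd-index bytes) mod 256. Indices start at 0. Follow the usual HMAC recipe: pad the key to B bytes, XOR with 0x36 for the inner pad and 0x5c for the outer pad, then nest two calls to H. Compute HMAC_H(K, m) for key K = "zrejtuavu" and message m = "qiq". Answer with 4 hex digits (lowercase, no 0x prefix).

9a19

Key "zrejtuavu" = 7a 72 65 6a 74 75 61 76 75 is 9 bytes > B = 6, so hash it first: H(key) = 29 c7, then zero-pad to 6 bytes: K' = 29 c7 00 00 00 00.
K' ⊕ ipad = 1f f1 36 36 36 36.  K' ⊕ opad = 75 9b 5c 5c 5c 5c.
Inner input = (K'⊕ipad) ∥ m = 1f f1 36 36 36 36 ∥ 71 69 71.
Inner hash: even-index sum = 365 mod 256 = 109; odd-index sum = 454 mod 256 = 198 → 6d c6.
Outer input = (K'⊕opad) ∥ inner = 75 9b 5c 5c 5c 5c ∥ 6d c6.
Outer hash (tag): even-index sum = 410 mod 256 = 154; odd-index sum = 537 mod 256 = 25 → 9a 19.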